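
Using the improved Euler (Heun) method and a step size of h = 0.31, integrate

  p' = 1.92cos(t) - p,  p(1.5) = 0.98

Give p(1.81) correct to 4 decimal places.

0.6673

Heun: k1 = f(t_n, p_n); k2 = f(t_n + h, p_n + h·k1); p_{n+1} = p_n + (h/2)·(k1 + k2).
t=1.500000, p=0.980000:
  k1 = f(1.500000, 0.980000) = -0.844185
  k2 = f(1.810000, 0.718303) = -1.173207
  p ← 0.980000 + (0.31/2)·(-0.844185 + (-1.173207)) = 0.667304
p(1.81) ≈ 0.6673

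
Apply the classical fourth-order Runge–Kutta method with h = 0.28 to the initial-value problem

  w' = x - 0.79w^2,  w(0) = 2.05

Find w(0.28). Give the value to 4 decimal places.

1.4422

RK4: k1 = f(x_n, w_n); k2 = f(x_n + h/2, w_n + (h/2)·k1); k3 = f(x_n + h/2, w_n + (h/2)·k2); k4 = f(x_n + h, w_n + h·k3); w_{n+1} = w_n + (h/6)·(k1 + 2k2 + 2k3 + k4).
x=0.000000, w=2.050000:
  k1 = f(0.000000, 2.050000) = -3.319975
  k2 = f(0.140000, 1.585203) = -1.845167
  k3 = f(0.140000, 1.791677) = -2.395983
  k4 = f(0.280000, 1.379125) = -1.222568
  w ← 2.050000 + (0.28/6)·(k1 + 2k2 + 2k3 + k4) = 1.442174
w(0.28) ≈ 1.4422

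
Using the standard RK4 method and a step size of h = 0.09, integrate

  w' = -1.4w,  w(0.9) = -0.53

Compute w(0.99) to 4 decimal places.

-0.4673

RK4: k1 = f(x_n, w_n); k2 = f(x_n + h/2, w_n + (h/2)·k1); k3 = f(x_n + h/2, w_n + (h/2)·k2); k4 = f(x_n + h, w_n + h·k3); w_{n+1} = w_n + (h/6)·(k1 + 2k2 + 2k3 + k4).
x=0.900000, w=-0.530000:
  k1 = f(0.900000, -0.530000) = 0.742000
  k2 = f(0.945000, -0.496610) = 0.695254
  k3 = f(0.945000, -0.498714) = 0.698199
  k4 = f(0.990000, -0.467162) = 0.654027
  w ← -0.530000 + (0.09/6)·(k1 + 2k2 + 2k3 + k4) = -0.467256
w(0.99) ≈ -0.4673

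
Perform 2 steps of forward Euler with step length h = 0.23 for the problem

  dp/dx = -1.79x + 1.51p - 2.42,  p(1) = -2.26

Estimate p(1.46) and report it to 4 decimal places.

Euler: p_{n+1} = p_n + h·f(x_n, p_n).
x=1.000000, p=-2.260000: f=-7.622600 → p ← -2.260000 + 0.23·(-7.622600) = -4.013198
x=1.230000, p=-4.013198: f=-10.681629 → p ← -4.013198 + 0.23·(-10.681629) = -6.469973
p(1.46) ≈ -6.4700

-6.4700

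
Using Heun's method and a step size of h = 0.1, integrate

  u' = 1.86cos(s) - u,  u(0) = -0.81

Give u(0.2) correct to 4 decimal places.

-0.3295

Heun: k1 = f(s_n, u_n); k2 = f(s_n + h, u_n + h·k1); u_{n+1} = u_n + (h/2)·(k1 + k2).
s=0.000000, u=-0.810000:
  k1 = f(0.000000, -0.810000) = 2.670000
  k2 = f(0.100000, -0.543000) = 2.393708
  u ← -0.810000 + (0.1/2)·(2.670000 + 2.393708) = -0.556815
s=0.100000, u=-0.556815:
  k1 = f(0.100000, -0.556815) = 2.407522
  k2 = f(0.200000, -0.316062) = 2.138986
  u ← -0.556815 + (0.1/2)·(2.407522 + 2.138986) = -0.329489
u(0.2) ≈ -0.3295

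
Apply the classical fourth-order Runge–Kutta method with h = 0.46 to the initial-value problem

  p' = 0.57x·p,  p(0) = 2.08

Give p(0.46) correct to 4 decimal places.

2.2093

RK4: k1 = f(x_n, p_n); k2 = f(x_n + h/2, p_n + (h/2)·k1); k3 = f(x_n + h/2, p_n + (h/2)·k2); k4 = f(x_n + h, p_n + h·k3); p_{n+1} = p_n + (h/6)·(k1 + 2k2 + 2k3 + k4).
x=0.000000, p=2.080000:
  k1 = f(0.000000, 2.080000) = 0.000000
  k2 = f(0.230000, 2.080000) = 0.272688
  k3 = f(0.230000, 2.142718) = 0.280910
  k4 = f(0.460000, 2.209219) = 0.579257
  p ← 2.080000 + (0.46/6)·(k1 + 2k2 + 2k3 + k4) = 2.209295
p(0.46) ≈ 2.2093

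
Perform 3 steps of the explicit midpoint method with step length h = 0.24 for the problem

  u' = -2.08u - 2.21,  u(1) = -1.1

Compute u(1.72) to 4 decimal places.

-1.0717

Midpoint: k1 = f(t_n, u_n); k2 = f(t_n + h/2, u_n + (h/2)·k1); u_{n+1} = u_n + h·k2.
t=1.000000, u=-1.100000:
  k1 = f(1.000000, -1.100000) = 0.078000
  k2 = f(1.120000, -1.090640) = 0.058531
  u ← -1.100000 + 0.24·0.058531 = -1.085953
t=1.240000, u=-1.085953:
  k1 = f(1.240000, -1.085953) = 0.048781
  k2 = f(1.360000, -1.080099) = 0.036605
  u ← -1.085953 + 0.24·0.036605 = -1.077167
t=1.480000, u=-1.077167:
  k1 = f(1.480000, -1.077167) = 0.030508
  k2 = f(1.600000, -1.073506) = 0.022893
  u ← -1.077167 + 0.24·0.022893 = -1.071673
u(1.72) ≈ -1.0717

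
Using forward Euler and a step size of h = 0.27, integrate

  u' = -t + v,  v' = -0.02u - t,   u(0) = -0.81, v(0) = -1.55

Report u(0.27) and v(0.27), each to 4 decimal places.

-1.2285, -1.5456

Euler on (u,v): u_{n+1} = u_n + h·u', v_{n+1} = v_n + h·v'.
0.000000: (-0.810000, -1.550000); f=(-1.550000, 0.016200) → (-1.228500, -1.545626)
(u(0.27), v(0.27)) ≈ (-1.2285, -1.5456)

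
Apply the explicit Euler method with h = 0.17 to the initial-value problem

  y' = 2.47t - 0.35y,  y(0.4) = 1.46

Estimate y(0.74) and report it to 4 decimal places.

Euler: y_{n+1} = y_n + h·f(t_n, y_n).
t=0.400000, y=1.460000: f=0.477000 → y ← 1.460000 + 0.17·0.477000 = 1.541090
t=0.570000, y=1.541090: f=0.868518 → y ← 1.541090 + 0.17·0.868518 = 1.688738
y(0.74) ≈ 1.6887

1.6887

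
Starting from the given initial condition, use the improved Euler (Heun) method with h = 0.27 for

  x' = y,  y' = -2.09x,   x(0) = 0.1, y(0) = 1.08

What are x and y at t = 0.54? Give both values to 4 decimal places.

Heun on (x,y): k1 = f(t_n, state_n); k2 = f(t_n + h, state_n + h·k1); state_{n+1} = state_n + (h/2)·(k1 + k2).
0.000000: (0.100000, 1.080000)
  k1 = (1.080000, -0.209000)
  predictor → (0.391600, 1.023570)
  k2 = (1.023570, -0.818444)
  → (0.383982, 0.941295)
0.270000: (0.383982, 0.941295)
  k1 = (0.941295, -0.802522)
  predictor → (0.638132, 0.724614)
  k2 = (0.724614, -1.333695)
  → (0.608880, 0.652906)
(x(0.54), y(0.54)) ≈ (0.6089, 0.6529)

0.6089, 0.6529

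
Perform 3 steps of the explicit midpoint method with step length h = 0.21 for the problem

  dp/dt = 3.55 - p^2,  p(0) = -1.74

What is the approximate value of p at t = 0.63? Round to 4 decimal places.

Midpoint: k1 = f(t_n, p_n); k2 = f(t_n + h/2, p_n + (h/2)·k1); p_{n+1} = p_n + h·k2.
t=0.000000, p=-1.740000:
  k1 = f(0.000000, -1.740000) = 0.522400
  k2 = f(0.105000, -1.685148) = 0.710276
  p ← -1.740000 + 0.21·0.710276 = -1.590842
t=0.210000, p=-1.590842:
  k1 = f(0.210000, -1.590842) = 1.019222
  k2 = f(0.315000, -1.483824) = 1.348267
  p ← -1.590842 + 0.21·1.348267 = -1.307706
t=0.420000, p=-1.307706:
  k1 = f(0.420000, -1.307706) = 1.839905
  k2 = f(0.525000, -1.114516) = 2.307854
  p ← -1.307706 + 0.21·2.307854 = -0.823056
p(0.63) ≈ -0.8231

-0.8231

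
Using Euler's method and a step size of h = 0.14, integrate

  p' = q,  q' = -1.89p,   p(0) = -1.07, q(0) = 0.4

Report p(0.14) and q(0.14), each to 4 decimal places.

-1.0140, 0.6831

Euler on (p,q): p_{n+1} = p_n + h·p', q_{n+1} = q_n + h·q'.
0.000000: (-1.070000, 0.400000); f=(0.400000, 2.022300) → (-1.014000, 0.683122)
(p(0.14), q(0.14)) ≈ (-1.0140, 0.6831)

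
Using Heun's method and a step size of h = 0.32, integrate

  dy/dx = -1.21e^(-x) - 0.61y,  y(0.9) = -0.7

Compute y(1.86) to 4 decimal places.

Heun: k1 = f(x_n, y_n); k2 = f(x_n + h, y_n + h·k1); y_{n+1} = y_n + (h/2)·(k1 + k2).
x=0.900000, y=-0.700000:
  k1 = f(0.900000, -0.700000) = -0.064949
  k2 = f(1.220000, -0.720784) = 0.082450
  y ← -0.700000 + (0.32/2)·(-0.064949 + 0.082450) = -0.697200
x=1.220000, y=-0.697200:
  k1 = f(1.220000, -0.697200) = 0.068063
  k2 = f(1.540000, -0.675420) = 0.152605
  y ← -0.697200 + (0.32/2)·(0.068063 + 0.152605) = -0.661893
x=1.540000, y=-0.661893:
  k1 = f(1.540000, -0.661893) = 0.144354
  k2 = f(1.860000, -0.615700) = 0.187213
  y ← -0.661893 + (0.32/2)·(0.144354 + 0.187213) = -0.608842
y(1.86) ≈ -0.6088

-0.6088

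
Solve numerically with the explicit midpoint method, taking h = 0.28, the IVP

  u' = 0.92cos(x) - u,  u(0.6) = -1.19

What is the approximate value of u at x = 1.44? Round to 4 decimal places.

Midpoint: k1 = f(x_n, u_n); k2 = f(x_n + h/2, u_n + (h/2)·k1); u_{n+1} = u_n + h·k2.
x=0.600000, u=-1.190000:
  k1 = f(0.600000, -1.190000) = 1.949309
  k2 = f(0.740000, -0.917097) = 1.596488
  u ← -1.190000 + 0.28·1.596488 = -0.742983
x=0.880000, u=-0.742983:
  k1 = f(0.880000, -0.742983) = 1.329162
  k2 = f(1.020000, -0.556901) = 1.038397
  u ← -0.742983 + 0.28·1.038397 = -0.452232
x=1.160000, u=-0.452232:
  k1 = f(1.160000, -0.452232) = 0.819625
  k2 = f(1.300000, -0.337485) = 0.583584
  u ← -0.452232 + 0.28·0.583584 = -0.288829
u(1.44) ≈ -0.2888

-0.2888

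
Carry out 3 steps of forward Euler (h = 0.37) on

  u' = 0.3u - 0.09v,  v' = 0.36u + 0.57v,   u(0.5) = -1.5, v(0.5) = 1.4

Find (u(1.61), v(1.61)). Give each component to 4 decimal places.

Euler on (u,v): u_{n+1} = u_n + h·u', v_{n+1} = v_n + h·v'.
0.500000: (-1.500000, 1.400000); f=(-0.576000, 0.258000) → (-1.713120, 1.495460)
0.870000: (-1.713120, 1.495460); f=(-0.648527, 0.235689) → (-1.953075, 1.582665)
1.240000: (-1.953075, 1.582665); f=(-0.728362, 0.199012) → (-2.222569, 1.656299)
(u(1.61), v(1.61)) ≈ (-2.2226, 1.6563)

-2.2226, 1.6563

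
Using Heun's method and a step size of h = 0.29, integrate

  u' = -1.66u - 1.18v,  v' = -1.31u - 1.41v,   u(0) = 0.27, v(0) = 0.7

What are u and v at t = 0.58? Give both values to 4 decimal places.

-0.0484, 0.3291

Heun on (u,v): k1 = f(t_n, state_n); k2 = f(t_n + h, state_n + h·k1); state_{n+1} = state_n + (h/2)·(k1 + k2).
0.000000: (0.270000, 0.700000)
  k1 = (-1.274200, -1.340700)
  predictor → (-0.099518, 0.311197)
  k2 = (-0.202013, -0.308419)
  → (0.055949, 0.460878)
0.290000: (0.055949, 0.460878)
  k1 = (-0.636711, -0.723131)
  predictor → (-0.128697, 0.251170)
  k2 = (-0.082743, -0.185556)
  → (-0.048372, 0.329118)
(u(0.58), v(0.58)) ≈ (-0.0484, 0.3291)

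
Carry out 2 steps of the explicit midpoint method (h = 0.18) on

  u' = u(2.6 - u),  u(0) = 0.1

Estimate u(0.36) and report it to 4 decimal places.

Midpoint: k1 = f(t_n, u_n); k2 = f(t_n + h/2, u_n + (h/2)·k1); u_{n+1} = u_n + h·k2.
t=0.000000, u=0.100000:
  k1 = f(0.000000, 0.100000) = 0.250000
  k2 = f(0.090000, 0.122500) = 0.303494
  u ← 0.100000 + 0.18·0.303494 = 0.154629
t=0.180000, u=0.154629:
  k1 = f(0.180000, 0.154629) = 0.378125
  k2 = f(0.270000, 0.188660) = 0.454924
  u ← 0.154629 + 0.18·0.454924 = 0.236515
u(0.36) ≈ 0.2365

0.2365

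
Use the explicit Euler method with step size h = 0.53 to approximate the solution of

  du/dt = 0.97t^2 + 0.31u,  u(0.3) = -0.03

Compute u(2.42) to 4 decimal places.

3.4415

Euler: u_{n+1} = u_n + h·f(t_n, u_n).
t=0.300000, u=-0.030000: f=0.078000 → u ← -0.030000 + 0.53·0.078000 = 0.011340
t=0.830000, u=0.011340: f=0.671748 → u ← 0.011340 + 0.53·0.671748 = 0.367367
t=1.360000, u=0.367367: f=1.907996 → u ← 0.367367 + 0.53·1.907996 = 1.378604
t=1.890000, u=1.378604: f=3.892304 → u ← 1.378604 + 0.53·3.892304 = 3.441526
u(2.42) ≈ 3.4415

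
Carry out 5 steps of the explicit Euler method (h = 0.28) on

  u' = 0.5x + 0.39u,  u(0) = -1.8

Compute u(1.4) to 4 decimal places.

Euler: u_{n+1} = u_n + h·f(x_n, u_n).
x=0.000000, u=-1.800000: f=-0.702000 → u ← -1.800000 + 0.28·(-0.702000) = -1.996560
x=0.280000, u=-1.996560: f=-0.638658 → u ← -1.996560 + 0.28·(-0.638658) = -2.175384
x=0.560000, u=-2.175384: f=-0.568400 → u ← -2.175384 + 0.28·(-0.568400) = -2.334536
x=0.840000, u=-2.334536: f=-0.490469 → u ← -2.334536 + 0.28·(-0.490469) = -2.471868
x=1.120000, u=-2.471868: f=-0.404028 → u ← -2.471868 + 0.28·(-0.404028) = -2.584996
u(1.4) ≈ -2.5850

-2.5850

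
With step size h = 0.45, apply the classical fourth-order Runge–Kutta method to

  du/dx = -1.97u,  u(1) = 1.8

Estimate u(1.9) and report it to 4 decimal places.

0.3116

RK4: k1 = f(x_n, u_n); k2 = f(x_n + h/2, u_n + (h/2)·k1); k3 = f(x_n + h/2, u_n + (h/2)·k2); k4 = f(x_n + h, u_n + h·k3); u_{n+1} = u_n + (h/6)·(k1 + 2k2 + 2k3 + k4).
x=1.000000, u=1.800000:
  k1 = f(1.000000, 1.800000) = -3.546000
  k2 = f(1.225000, 1.002150) = -1.974236
  k3 = f(1.225000, 1.355797) = -2.670920
  k4 = f(1.450000, 0.598086) = -1.178229
  u ← 1.800000 + (0.45/6)·(k1 + 2k2 + 2k3 + k4) = 0.748909
x=1.450000, u=0.748909:
  k1 = f(1.450000, 0.748909) = -1.475352
  k2 = f(1.675000, 0.416955) = -0.821402
  k3 = f(1.675000, 0.564094) = -1.111265
  k4 = f(1.900000, 0.248840) = -0.490215
  u ← 0.748909 + (0.45/6)·(k1 + 2k2 + 2k3 + k4) = 0.311592
u(1.9) ≈ 0.3116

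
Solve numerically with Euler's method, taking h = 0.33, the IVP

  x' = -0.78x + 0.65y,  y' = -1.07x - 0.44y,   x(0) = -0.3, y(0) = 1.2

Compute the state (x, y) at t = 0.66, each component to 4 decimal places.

Euler on (x,y): x_{n+1} = x_n + h·x', y_{n+1} = y_n + h·y'.
0.000000: (-0.300000, 1.200000); f=(1.014000, -0.207000) → (0.034620, 1.131690)
0.330000: (0.034620, 1.131690); f=(0.708595, -0.534987) → (0.268456, 0.955144)
(x(0.66), y(0.66)) ≈ (0.2685, 0.9551)

0.2685, 0.9551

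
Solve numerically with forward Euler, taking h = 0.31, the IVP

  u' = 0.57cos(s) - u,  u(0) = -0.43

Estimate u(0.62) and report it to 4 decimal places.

0.0855

Euler: u_{n+1} = u_n + h·f(s_n, u_n).
s=0.000000, u=-0.430000: f=1.000000 → u ← -0.430000 + 0.31·1.000000 = -0.120000
s=0.310000, u=-0.120000: f=0.662830 → u ← -0.120000 + 0.31·0.662830 = 0.085477
u(0.62) ≈ 0.0855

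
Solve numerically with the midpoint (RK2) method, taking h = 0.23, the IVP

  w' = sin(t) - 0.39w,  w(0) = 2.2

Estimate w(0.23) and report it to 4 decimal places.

Midpoint: k1 = f(t_n, w_n); k2 = f(t_n + h/2, w_n + (h/2)·k1); w_{n+1} = w_n + h·k2.
t=0.000000, w=2.200000:
  k1 = f(0.000000, 2.200000) = -0.858000
  k2 = f(0.115000, 2.101330) = -0.704772
  w ← 2.200000 + 0.23·(-0.704772) = 2.037902
w(0.23) ≈ 2.0379

2.0379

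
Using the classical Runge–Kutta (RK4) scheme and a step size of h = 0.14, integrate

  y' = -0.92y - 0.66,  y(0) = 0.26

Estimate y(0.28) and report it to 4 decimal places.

0.0380

RK4: k1 = f(t_n, y_n); k2 = f(t_n + h/2, y_n + (h/2)·k1); k3 = f(t_n + h/2, y_n + (h/2)·k2); k4 = f(t_n + h, y_n + h·k3); y_{n+1} = y_n + (h/6)·(k1 + 2k2 + 2k3 + k4).
t=0.000000, y=0.260000:
  k1 = f(0.000000, 0.260000) = -0.899200
  k2 = f(0.070000, 0.197056) = -0.841292
  k3 = f(0.070000, 0.201110) = -0.845021
  k4 = f(0.140000, 0.141697) = -0.790361
  y ← 0.260000 + (0.14/6)·(k1 + 2k2 + 2k3 + k4) = 0.141882
t=0.140000, y=0.141882:
  k1 = f(0.140000, 0.141882) = -0.790532
  k2 = f(0.210000, 0.086545) = -0.739621
  k3 = f(0.210000, 0.090109) = -0.742900
  k4 = f(0.280000, 0.037876) = -0.694846
  y ← 0.141882 + (0.14/6)·(k1 + 2k2 + 2k3 + k4) = 0.038039
y(0.28) ≈ 0.0380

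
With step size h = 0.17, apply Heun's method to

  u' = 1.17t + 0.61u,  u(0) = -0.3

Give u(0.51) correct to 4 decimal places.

Heun: k1 = f(t_n, u_n); k2 = f(t_n + h, u_n + h·k1); u_{n+1} = u_n + (h/2)·(k1 + k2).
t=0.000000, u=-0.300000:
  k1 = f(0.000000, -0.300000) = -0.183000
  k2 = f(0.170000, -0.331110) = -0.003077
  u ← -0.300000 + (0.17/2)·(-0.183000 + (-0.003077)) = -0.315817
t=0.170000, u=-0.315817:
  k1 = f(0.170000, -0.315817) = 0.006252
  k2 = f(0.340000, -0.314754) = 0.205800
  u ← -0.315817 + (0.17/2)·(0.006252 + 0.205800) = -0.297792
t=0.340000, u=-0.297792:
  k1 = f(0.340000, -0.297792) = 0.216147
  k2 = f(0.510000, -0.261047) = 0.437461
  u ← -0.297792 + (0.17/2)·(0.216147 + 0.437461) = -0.242235
u(0.51) ≈ -0.2422

-0.2422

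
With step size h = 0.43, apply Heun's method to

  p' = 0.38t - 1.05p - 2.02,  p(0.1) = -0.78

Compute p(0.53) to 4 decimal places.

-1.1321

Heun: k1 = f(t_n, p_n); k2 = f(t_n + h, p_n + h·k1); p_{n+1} = p_n + (h/2)·(k1 + k2).
t=0.100000, p=-0.780000:
  k1 = f(0.100000, -0.780000) = -1.163000
  k2 = f(0.530000, -1.280090) = -0.474506
  p ← -0.780000 + (0.43/2)·(-1.163000 + (-0.474506)) = -1.132064
p(0.53) ≈ -1.1321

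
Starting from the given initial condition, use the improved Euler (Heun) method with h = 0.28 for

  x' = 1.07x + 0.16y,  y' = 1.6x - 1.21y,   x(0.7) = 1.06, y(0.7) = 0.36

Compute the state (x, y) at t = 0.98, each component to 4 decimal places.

1.4516, 0.7279

Heun on (x,y): k1 = f(t_n, state_n); k2 = f(t_n + h, state_n + h·k1); state_{n+1} = state_n + (h/2)·(k1 + k2).
0.700000: (1.060000, 0.360000)
  k1 = (1.191800, 1.260400)
  predictor → (1.393704, 0.712912)
  k2 = (1.605329, 1.367303)
  → (1.451598, 0.727878)
(x(0.98), y(0.98)) ≈ (1.4516, 0.7279)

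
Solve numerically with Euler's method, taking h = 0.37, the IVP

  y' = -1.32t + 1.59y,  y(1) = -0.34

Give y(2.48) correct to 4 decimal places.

Euler: y_{n+1} = y_n + h·f(t_n, y_n).
t=1.000000, y=-0.340000: f=-1.860600 → y ← -0.340000 + 0.37·(-1.860600) = -1.028422
t=1.370000, y=-1.028422: f=-3.443591 → y ← -1.028422 + 0.37·(-3.443591) = -2.302551
t=1.740000, y=-2.302551: f=-5.957856 → y ← -2.302551 + 0.37·(-5.957856) = -4.506957
t=2.110000, y=-4.506957: f=-9.951262 → y ← -4.506957 + 0.37·(-9.951262) = -8.188924
y(2.48) ≈ -8.1889

-8.1889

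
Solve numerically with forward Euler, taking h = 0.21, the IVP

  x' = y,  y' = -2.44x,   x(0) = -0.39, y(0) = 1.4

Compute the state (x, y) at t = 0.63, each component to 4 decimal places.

0.5863, 1.5261

Euler on (x,y): x_{n+1} = x_n + h·x', y_{n+1} = y_n + h·y'.
0.000000: (-0.390000, 1.400000); f=(1.400000, 0.951600) → (-0.096000, 1.599836)
0.210000: (-0.096000, 1.599836); f=(1.599836, 0.234240) → (0.239966, 1.649026)
0.420000: (0.239966, 1.649026); f=(1.649026, -0.585516) → (0.586261, 1.526068)
(x(0.63), y(0.63)) ≈ (0.5863, 1.5261)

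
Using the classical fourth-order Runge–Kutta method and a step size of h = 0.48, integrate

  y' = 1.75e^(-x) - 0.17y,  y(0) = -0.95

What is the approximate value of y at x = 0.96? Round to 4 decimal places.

RK4: k1 = f(x_n, y_n); k2 = f(x_n + h/2, y_n + (h/2)·k1); k3 = f(x_n + h/2, y_n + (h/2)·k2); k4 = f(x_n + h, y_n + h·k3); y_{n+1} = y_n + (h/6)·(k1 + 2k2 + 2k3 + k4).
x=0.000000, y=-0.950000:
  k1 = f(0.000000, -0.950000) = 1.911500
  k2 = f(0.240000, -0.491240) = 1.460110
  k3 = f(0.240000, -0.599574) = 1.478526
  k4 = f(0.480000, -0.240307) = 1.123723
  y ← -0.950000 + (0.48/6)·(k1 + 2k2 + 2k3 + k4) = -0.237000
x=0.480000, y=-0.237000:
  k1 = f(0.480000, -0.237000) = 1.123161
  k2 = f(0.720000, 0.032558) = 0.846282
  k3 = f(0.720000, -0.033893) = 0.857578
  k4 = f(0.960000, 0.174637) = 0.640374
  y ← -0.237000 + (0.48/6)·(k1 + 2k2 + 2k3 + k4) = 0.176700
y(0.96) ≈ 0.1767

0.1767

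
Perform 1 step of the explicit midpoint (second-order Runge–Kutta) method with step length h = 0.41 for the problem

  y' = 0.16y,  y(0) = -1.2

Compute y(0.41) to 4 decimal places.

-1.2813

Midpoint: k1 = f(t_n, y_n); k2 = f(t_n + h/2, y_n + (h/2)·k1); y_{n+1} = y_n + h·k2.
t=0.000000, y=-1.200000:
  k1 = f(0.000000, -1.200000) = -0.192000
  k2 = f(0.205000, -1.239360) = -0.198298
  y ← -1.200000 + 0.41·(-0.198298) = -1.281302
y(0.41) ≈ -1.2813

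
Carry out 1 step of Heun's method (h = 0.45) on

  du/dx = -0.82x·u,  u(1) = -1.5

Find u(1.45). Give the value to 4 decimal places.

-0.9700

Heun: k1 = f(x_n, u_n); k2 = f(x_n + h, u_n + h·k1); u_{n+1} = u_n + (h/2)·(k1 + k2).
x=1.000000, u=-1.500000:
  k1 = f(1.000000, -1.500000) = 1.230000
  k2 = f(1.450000, -0.946500) = 1.125388
  u ← -1.500000 + (0.45/2)·(1.230000 + 1.125388) = -0.970038
u(1.45) ≈ -0.9700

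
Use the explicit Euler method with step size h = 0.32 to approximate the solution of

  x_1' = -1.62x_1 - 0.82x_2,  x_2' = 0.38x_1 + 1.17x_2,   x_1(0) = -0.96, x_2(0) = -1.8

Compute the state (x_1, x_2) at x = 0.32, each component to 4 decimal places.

Euler on (x_1,x_2): x_1_{n+1} = x_1_n + h·x_1', x_2_{n+1} = x_2_n + h·x_2'.
0.000000: (-0.960000, -1.800000); f=(3.031200, -2.470800) → (0.009984, -2.590656)
(x_1(0.32), x_2(0.32)) ≈ (0.0100, -2.5907)

0.0100, -2.5907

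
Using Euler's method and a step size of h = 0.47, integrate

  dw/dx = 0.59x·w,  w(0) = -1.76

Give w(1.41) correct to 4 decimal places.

-2.5079

Euler: w_{n+1} = w_n + h·f(x_n, w_n).
x=0.000000, w=-1.760000: f=0.000000 → w ← -1.760000 + 0.47·0.000000 = -1.760000
x=0.470000, w=-1.760000: f=-0.488048 → w ← -1.760000 + 0.47·(-0.488048) = -1.989383
x=0.940000, w=-1.989383: f=-1.103312 → w ← -1.989383 + 0.47·(-1.103312) = -2.507939
w(1.41) ≈ -2.5079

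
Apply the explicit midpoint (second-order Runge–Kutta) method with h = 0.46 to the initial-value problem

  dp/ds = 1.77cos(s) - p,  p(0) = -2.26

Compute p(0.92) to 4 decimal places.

Midpoint: k1 = f(s_n, p_n); k2 = f(s_n + h/2, p_n + (h/2)·k1); p_{n+1} = p_n + h·k2.
s=0.000000, p=-2.260000:
  k1 = f(0.000000, -2.260000) = 4.030000
  k2 = f(0.230000, -1.333100) = 3.056490
  p ← -2.260000 + 0.46·3.056490 = -0.854015
s=0.460000, p=-0.854015:
  k1 = f(0.460000, -0.854015) = 2.440028
  k2 = f(0.690000, -0.292808) = 1.657914
  p ← -0.854015 + 0.46·1.657914 = -0.091374
p(0.92) ≈ -0.0914

-0.0914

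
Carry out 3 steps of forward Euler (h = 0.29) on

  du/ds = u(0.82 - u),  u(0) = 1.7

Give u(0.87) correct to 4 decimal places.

Euler: u_{n+1} = u_n + h·f(s_n, u_n).
s=0.000000, u=1.700000: f=-1.496000 → u ← 1.700000 + 0.29·(-1.496000) = 1.266160
s=0.290000, u=1.266160: f=-0.564910 → u ← 1.266160 + 0.29·(-0.564910) = 1.102336
s=0.580000, u=1.102336: f=-0.311229 → u ← 1.102336 + 0.29·(-0.311229) = 1.012080
u(0.87) ≈ 1.0121

1.0121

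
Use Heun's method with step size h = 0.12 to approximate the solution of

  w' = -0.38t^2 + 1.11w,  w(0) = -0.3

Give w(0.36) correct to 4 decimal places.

-0.4537

Heun: k1 = f(t_n, w_n); k2 = f(t_n + h, w_n + h·k1); w_{n+1} = w_n + (h/2)·(k1 + k2).
t=0.000000, w=-0.300000:
  k1 = f(0.000000, -0.300000) = -0.333000
  k2 = f(0.120000, -0.339960) = -0.382828
  w ← -0.300000 + (0.12/2)·(-0.333000 + (-0.382828)) = -0.342950
t=0.120000, w=-0.342950:
  k1 = f(0.120000, -0.342950) = -0.386146
  k2 = f(0.240000, -0.389287) = -0.453997
  w ← -0.342950 + (0.12/2)·(-0.386146 + (-0.453997)) = -0.393358
t=0.240000, w=-0.393358:
  k1 = f(0.240000, -0.393358) = -0.458516
  k2 = f(0.360000, -0.448380) = -0.546950
  w ← -0.393358 + (0.12/2)·(-0.458516 + (-0.546950)) = -0.453686
w(0.36) ≈ -0.4537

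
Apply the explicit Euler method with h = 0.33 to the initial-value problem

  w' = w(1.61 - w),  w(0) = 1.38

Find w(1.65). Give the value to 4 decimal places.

Euler: w_{n+1} = w_n + h·f(x_n, w_n).
x=0.000000, w=1.380000: f=0.317400 → w ← 1.380000 + 0.33·0.317400 = 1.484742
x=0.330000, w=1.484742: f=0.185976 → w ← 1.484742 + 0.33·0.185976 = 1.546114
x=0.660000, w=1.546114: f=0.098775 → w ← 1.546114 + 0.33·0.098775 = 1.578710
x=0.990000, w=1.578710: f=0.049398 → w ← 1.578710 + 0.33·0.049398 = 1.595011
x=1.320000, w=1.595011: f=0.023907 → w ← 1.595011 + 0.33·0.023907 = 1.602901
w(1.65) ≈ 1.6029

1.6029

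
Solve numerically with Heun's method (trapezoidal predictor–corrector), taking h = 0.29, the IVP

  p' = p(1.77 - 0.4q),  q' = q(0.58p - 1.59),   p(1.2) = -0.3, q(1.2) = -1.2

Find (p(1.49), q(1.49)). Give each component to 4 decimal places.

Heun on (p,q): k1 = f(s_n, state_n); k2 = f(s_n + h, state_n + h·k1); state_{n+1} = state_n + (h/2)·(k1 + k2).
1.200000: (-0.300000, -1.200000)
  k1 = (-0.675000, 2.116800)
  predictor → (-0.495750, -0.586128)
  k2 = (-0.993707, 1.100476)
  → (-0.541962, -0.733495)
(p(1.49), q(1.49)) ≈ (-0.5420, -0.7335)

-0.5420, -0.7335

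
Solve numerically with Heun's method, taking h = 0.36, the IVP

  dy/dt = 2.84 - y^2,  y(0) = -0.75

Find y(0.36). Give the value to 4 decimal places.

0.1703

Heun: k1 = f(t_n, y_n); k2 = f(t_n + h, y_n + h·k1); y_{n+1} = y_n + (h/2)·(k1 + k2).
t=0.000000, y=-0.750000:
  k1 = f(0.000000, -0.750000) = 2.277500
  k2 = f(0.360000, 0.069900) = 2.835114
  y ← -0.750000 + (0.36/2)·(2.277500 + 2.835114) = 0.170271
y(0.36) ≈ 0.1703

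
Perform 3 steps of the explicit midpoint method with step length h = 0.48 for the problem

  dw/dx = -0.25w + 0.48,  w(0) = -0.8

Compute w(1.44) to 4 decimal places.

Midpoint: k1 = f(x_n, w_n); k2 = f(x_n + h/2, w_n + (h/2)·k1); w_{n+1} = w_n + h·k2.
x=0.000000, w=-0.800000:
  k1 = f(0.000000, -0.800000) = 0.680000
  k2 = f(0.240000, -0.636800) = 0.639200
  w ← -0.800000 + 0.48·0.639200 = -0.493184
x=0.480000, w=-0.493184:
  k1 = f(0.480000, -0.493184) = 0.603296
  k2 = f(0.720000, -0.348393) = 0.567098
  w ← -0.493184 + 0.48·0.567098 = -0.220977
x=0.960000, w=-0.220977:
  k1 = f(0.960000, -0.220977) = 0.535244
  k2 = f(1.200000, -0.092518) = 0.503130
  w ← -0.220977 + 0.48·0.503130 = 0.020525
w(1.44) ≈ 0.0205

0.0205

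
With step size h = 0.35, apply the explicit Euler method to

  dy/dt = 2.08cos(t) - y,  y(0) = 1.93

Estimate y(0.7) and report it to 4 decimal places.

Euler: y_{n+1} = y_n + h·f(t_n, y_n).
t=0.000000, y=1.930000: f=0.150000 → y ← 1.930000 + 0.35·0.150000 = 1.982500
t=0.350000, y=1.982500: f=-0.028605 → y ← 1.982500 + 0.35·(-0.028605) = 1.972488
y(0.7) ≈ 1.9725

1.9725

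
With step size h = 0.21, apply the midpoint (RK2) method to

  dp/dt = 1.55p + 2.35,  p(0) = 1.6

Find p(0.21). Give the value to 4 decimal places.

2.7794

Midpoint: k1 = f(t_n, p_n); k2 = f(t_n + h/2, p_n + (h/2)·k1); p_{n+1} = p_n + h·k2.
t=0.000000, p=1.600000:
  k1 = f(0.000000, 1.600000) = 4.830000
  k2 = f(0.105000, 2.107150) = 5.616083
  p ← 1.600000 + 0.21·5.616083 = 2.779377
p(0.21) ≈ 2.7794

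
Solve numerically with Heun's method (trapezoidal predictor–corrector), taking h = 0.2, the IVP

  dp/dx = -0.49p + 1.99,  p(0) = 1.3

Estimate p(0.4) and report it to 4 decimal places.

Heun: k1 = f(x_n, p_n); k2 = f(x_n + h, p_n + h·k1); p_{n+1} = p_n + (h/2)·(k1 + k2).
x=0.000000, p=1.300000:
  k1 = f(0.000000, 1.300000) = 1.353000
  k2 = f(0.200000, 1.570600) = 1.220406
  p ← 1.300000 + (0.2/2)·(1.353000 + 1.220406) = 1.557341
x=0.200000, p=1.557341:
  k1 = f(0.200000, 1.557341) = 1.226903
  k2 = f(0.400000, 1.802721) = 1.106667
  p ← 1.557341 + (0.2/2)·(1.226903 + 1.106667) = 1.790698
p(0.4) ≈ 1.7907

1.7907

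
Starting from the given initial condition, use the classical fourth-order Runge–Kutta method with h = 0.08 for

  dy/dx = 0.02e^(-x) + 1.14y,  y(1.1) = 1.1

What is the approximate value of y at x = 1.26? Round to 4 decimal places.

1.3212

RK4: k1 = f(x_n, y_n); k2 = f(x_n + h/2, y_n + (h/2)·k1); k3 = f(x_n + h/2, y_n + (h/2)·k2); k4 = f(x_n + h, y_n + h·k3); y_{n+1} = y_n + (h/6)·(k1 + 2k2 + 2k3 + k4).
x=1.100000, y=1.100000:
  k1 = f(1.100000, 1.100000) = 1.260657
  k2 = f(1.140000, 1.150426) = 1.317882
  k3 = f(1.140000, 1.152715) = 1.320492
  k4 = f(1.180000, 1.205639) = 1.380574
  y ← 1.100000 + (0.08/6)·(k1 + 2k2 + 2k3 + k4) = 1.205573
x=1.180000, y=1.205573:
  k1 = f(1.180000, 1.205573) = 1.380499
  k2 = f(1.220000, 1.260793) = 1.443209
  k3 = f(1.220000, 1.263301) = 1.446068
  k4 = f(1.260000, 1.321259) = 1.511908
  y ← 1.205573 + (0.08/6)·(k1 + 2k2 + 2k3 + k4) = 1.321186
y(1.26) ≈ 1.3212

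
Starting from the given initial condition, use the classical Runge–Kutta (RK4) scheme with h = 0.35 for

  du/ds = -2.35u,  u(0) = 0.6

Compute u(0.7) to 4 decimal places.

RK4: k1 = f(s_n, u_n); k2 = f(s_n + h/2, u_n + (h/2)·k1); k3 = f(s_n + h/2, u_n + (h/2)·k2); k4 = f(s_n + h, u_n + h·k3); u_{n+1} = u_n + (h/6)·(k1 + 2k2 + 2k3 + k4).
s=0.000000, u=0.600000:
  k1 = f(0.000000, 0.600000) = -1.410000
  k2 = f(0.175000, 0.353250) = -0.830138
  k3 = f(0.175000, 0.454726) = -1.068606
  k4 = f(0.350000, 0.225988) = -0.531072
  u ← 0.600000 + (0.35/6)·(k1 + 2k2 + 2k3 + k4) = 0.265251
s=0.350000, u=0.265251:
  k1 = f(0.350000, 0.265251) = -0.623339
  k2 = f(0.525000, 0.156166) = -0.366991
  k3 = f(0.525000, 0.201027) = -0.472414
  k4 = f(0.700000, 0.099906) = -0.234779
  u ← 0.265251 + (0.35/6)·(k1 + 2k2 + 2k3 + k4) = 0.117263
u(0.7) ≈ 0.1173

0.1173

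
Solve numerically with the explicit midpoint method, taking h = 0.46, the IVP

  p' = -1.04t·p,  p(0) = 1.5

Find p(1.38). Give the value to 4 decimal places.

0.5382

Midpoint: k1 = f(t_n, p_n); k2 = f(t_n + h/2, p_n + (h/2)·k1); p_{n+1} = p_n + h·k2.
t=0.000000, p=1.500000:
  k1 = f(0.000000, 1.500000) = 0.000000
  k2 = f(0.230000, 1.500000) = -0.358800
  p ← 1.500000 + 0.46·(-0.358800) = 1.334952
t=0.460000, p=1.334952:
  k1 = f(0.460000, 1.334952) = -0.638641
  k2 = f(0.690000, 1.188065) = -0.852555
  p ← 1.334952 + 0.46·(-0.852555) = 0.942777
t=0.920000, p=0.942777:
  k1 = f(0.920000, 0.942777) = -0.902049
  k2 = f(1.150000, 0.735305) = -0.879425
  p ← 0.942777 + 0.46·(-0.879425) = 0.538241
p(1.38) ≈ 0.5382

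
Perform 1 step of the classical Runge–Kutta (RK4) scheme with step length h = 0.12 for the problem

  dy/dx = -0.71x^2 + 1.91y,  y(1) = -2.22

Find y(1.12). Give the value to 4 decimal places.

RK4: k1 = f(x_n, y_n); k2 = f(x_n + h/2, y_n + (h/2)·k1); k3 = f(x_n + h/2, y_n + (h/2)·k2); k4 = f(x_n + h, y_n + h·k3); y_{n+1} = y_n + (h/6)·(k1 + 2k2 + 2k3 + k4).
x=1.000000, y=-2.220000:
  k1 = f(1.000000, -2.220000) = -4.950200
  k2 = f(1.060000, -2.517012) = -5.605249
  k3 = f(1.060000, -2.556315) = -5.680318
  k4 = f(1.120000, -2.901638) = -6.432753
  y ← -2.220000 + (0.12/6)·(k1 + 2k2 + 2k3 + k4) = -2.899082
y(1.12) ≈ -2.8991

-2.8991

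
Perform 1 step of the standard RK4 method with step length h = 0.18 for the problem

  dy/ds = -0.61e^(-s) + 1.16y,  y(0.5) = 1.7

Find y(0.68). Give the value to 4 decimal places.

RK4: k1 = f(s_n, y_n); k2 = f(s_n + h/2, y_n + (h/2)·k1); k3 = f(s_n + h/2, y_n + (h/2)·k2); k4 = f(s_n + h, y_n + h·k3); y_{n+1} = y_n + (h/6)·(k1 + 2k2 + 2k3 + k4).
s=0.500000, y=1.700000:
  k1 = f(0.500000, 1.700000) = 1.602016
  k2 = f(0.590000, 1.844181) = 1.801111
  k3 = f(0.590000, 1.862100) = 1.821896
  k4 = f(0.680000, 2.027941) = 2.043376
  y ← 1.700000 + (0.18/6)·(k1 + 2k2 + 2k3 + k4) = 2.026742
y(0.68) ≈ 2.0267

2.0267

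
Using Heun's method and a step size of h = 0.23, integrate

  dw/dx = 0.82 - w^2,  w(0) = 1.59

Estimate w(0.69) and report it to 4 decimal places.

Heun: k1 = f(x_n, w_n); k2 = f(x_n + h, w_n + h·k1); w_{n+1} = w_n + (h/2)·(k1 + k2).
x=0.000000, w=1.590000:
  k1 = f(0.000000, 1.590000) = -1.708100
  k2 = f(0.230000, 1.197137) = -0.613137
  w ← 1.590000 + (0.23/2)·(-1.708100 + (-0.613137)) = 1.323058
x=0.230000, w=1.323058:
  k1 = f(0.230000, 1.323058) = -0.930482
  k2 = f(0.460000, 1.109047) = -0.409985
  w ← 1.323058 + (0.23/2)·(-0.930482 + (-0.409985)) = 1.168904
x=0.460000, w=1.168904:
  k1 = f(0.460000, 1.168904) = -0.546337
  k2 = f(0.690000, 1.043247) = -0.268364
  w ← 1.168904 + (0.23/2)·(-0.546337 + (-0.268364)) = 1.075214
w(0.69) ≈ 1.0752

1.0752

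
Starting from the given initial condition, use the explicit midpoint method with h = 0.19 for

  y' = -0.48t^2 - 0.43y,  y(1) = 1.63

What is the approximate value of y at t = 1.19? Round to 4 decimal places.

Midpoint: k1 = f(t_n, y_n); k2 = f(t_n + h/2, y_n + (h/2)·k1); y_{n+1} = y_n + h·k2.
t=1.000000, y=1.630000:
  k1 = f(1.000000, 1.630000) = -1.180900
  k2 = f(1.095000, 1.517814) = -1.228192
  y ← 1.630000 + 0.19·(-1.228192) = 1.396643
y(1.19) ≈ 1.3966

1.3966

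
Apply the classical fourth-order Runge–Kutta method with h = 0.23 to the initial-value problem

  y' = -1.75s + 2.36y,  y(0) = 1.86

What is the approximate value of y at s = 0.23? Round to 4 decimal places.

RK4: k1 = f(s_n, y_n); k2 = f(s_n + h/2, y_n + (h/2)·k1); k3 = f(s_n + h/2, y_n + (h/2)·k2); k4 = f(s_n + h, y_n + h·k3); y_{n+1} = y_n + (h/6)·(k1 + 2k2 + 2k3 + k4).
s=0.000000, y=1.860000:
  k1 = f(0.000000, 1.860000) = 4.389600
  k2 = f(0.115000, 2.364804) = 5.379687
  k3 = f(0.115000, 2.478664) = 5.648397
  k4 = f(0.230000, 3.159131) = 7.053050
  y ← 1.860000 + (0.23/6)·(k1 + 2k2 + 2k3 + k4) = 3.144121
y(0.23) ≈ 3.1441

3.1441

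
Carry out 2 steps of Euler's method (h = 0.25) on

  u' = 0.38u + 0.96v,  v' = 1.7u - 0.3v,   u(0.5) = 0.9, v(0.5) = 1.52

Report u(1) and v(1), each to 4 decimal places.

1.9078, 2.2282

Euler on (u,v): u_{n+1} = u_n + h·u', v_{n+1} = v_n + h·v'.
0.500000: (0.900000, 1.520000); f=(1.801200, 1.074000) → (1.350300, 1.788500)
0.750000: (1.350300, 1.788500); f=(2.230074, 1.758960) → (1.907819, 2.228240)
(u(1), v(1)) ≈ (1.9078, 2.2282)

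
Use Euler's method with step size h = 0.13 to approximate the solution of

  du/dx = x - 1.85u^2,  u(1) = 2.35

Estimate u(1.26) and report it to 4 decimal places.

Euler: u_{n+1} = u_n + h·f(x_n, u_n).
x=1.000000, u=2.350000: f=-9.216625 → u ← 2.350000 + 0.13·(-9.216625) = 1.151839
x=1.130000, u=1.151839: f=-1.324455 → u ← 1.151839 + 0.13·(-1.324455) = 0.979660
u(1.26) ≈ 0.9797

0.9797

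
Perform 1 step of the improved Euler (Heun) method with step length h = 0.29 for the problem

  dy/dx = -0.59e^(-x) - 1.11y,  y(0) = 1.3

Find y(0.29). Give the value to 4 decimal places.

0.8269

Heun: k1 = f(x_n, y_n); k2 = f(x_n + h, y_n + h·k1); y_{n+1} = y_n + (h/2)·(k1 + k2).
x=0.000000, y=1.300000:
  k1 = f(0.000000, 1.300000) = -2.033000
  k2 = f(0.290000, 0.710430) = -1.230053
  y ← 1.300000 + (0.29/2)·(-2.033000 + (-1.230053)) = 0.826857
y(0.29) ≈ 0.8269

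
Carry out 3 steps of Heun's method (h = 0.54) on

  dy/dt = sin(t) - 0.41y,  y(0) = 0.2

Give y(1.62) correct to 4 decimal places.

0.9263

Heun: k1 = f(t_n, y_n); k2 = f(t_n + h, y_n + h·k1); y_{n+1} = y_n + (h/2)·(k1 + k2).
t=0.000000, y=0.200000:
  k1 = f(0.000000, 0.200000) = -0.082000
  k2 = f(0.540000, 0.155720) = 0.450291
  y ← 0.200000 + (0.54/2)·(-0.082000 + 0.450291) = 0.299439
t=0.540000, y=0.299439:
  k1 = f(0.540000, 0.299439) = 0.391366
  k2 = f(1.080000, 0.510776) = 0.672540
  y ← 0.299439 + (0.54/2)·(0.391366 + 0.672540) = 0.586693
t=1.080000, y=0.586693:
  k1 = f(1.080000, 0.586693) = 0.641414
  k2 = f(1.620000, 0.933056) = 0.616237
  y ← 0.586693 + (0.54/2)·(0.641414 + 0.616237) = 0.926259
y(1.62) ≈ 0.9263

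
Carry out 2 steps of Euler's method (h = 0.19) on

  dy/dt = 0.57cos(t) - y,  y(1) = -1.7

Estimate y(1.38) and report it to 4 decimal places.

-1.0277

Euler: y_{n+1} = y_n + h·f(t_n, y_n).
t=1.000000, y=-1.700000: f=2.007972 → y ← -1.700000 + 0.19·2.007972 = -1.318485
t=1.190000, y=-1.318485: f=1.530331 → y ← -1.318485 + 0.19·1.530331 = -1.027722
y(1.38) ≈ -1.0277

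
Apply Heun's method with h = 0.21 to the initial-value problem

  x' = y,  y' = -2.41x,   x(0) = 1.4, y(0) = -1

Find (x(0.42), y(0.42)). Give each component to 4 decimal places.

Heun on (x,y): k1 = f(t_n, state_n); k2 = f(t_n + h, state_n + h·k1); state_{n+1} = state_n + (h/2)·(k1 + k2).
0.000000: (1.400000, -1.000000)
  k1 = (-1.000000, -3.374000)
  predictor → (1.190000, -1.708540)
  k2 = (-1.708540, -2.867900)
  → (1.115603, -1.655400)
0.210000: (1.115603, -1.655400)
  k1 = (-1.655400, -2.688604)
  predictor → (0.767969, -2.220006)
  k2 = (-2.220006, -1.850806)
  → (0.708686, -2.132038)
(x(0.42), y(0.42)) ≈ (0.7087, -2.1320)

0.7087, -2.1320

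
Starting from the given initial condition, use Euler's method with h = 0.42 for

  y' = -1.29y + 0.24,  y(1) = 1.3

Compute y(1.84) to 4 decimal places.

Euler: y_{n+1} = y_n + h·f(x_n, y_n).
x=1.000000, y=1.300000: f=-1.437000 → y ← 1.300000 + 0.42·(-1.437000) = 0.696460
x=1.420000, y=0.696460: f=-0.658433 → y ← 0.696460 + 0.42·(-0.658433) = 0.419918
y(1.84) ≈ 0.4199

0.4199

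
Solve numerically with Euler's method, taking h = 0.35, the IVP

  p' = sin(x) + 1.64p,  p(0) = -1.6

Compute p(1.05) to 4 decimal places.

-5.8249

Euler: p_{n+1} = p_n + h·f(x_n, p_n).
x=0.000000, p=-1.600000: f=-2.624000 → p ← -1.600000 + 0.35·(-2.624000) = -2.518400
x=0.350000, p=-2.518400: f=-3.787278 → p ← -2.518400 + 0.35·(-3.787278) = -3.843947
x=0.700000, p=-3.843947: f=-5.659856 → p ← -3.843947 + 0.35·(-5.659856) = -5.824897
p(1.05) ≈ -5.8249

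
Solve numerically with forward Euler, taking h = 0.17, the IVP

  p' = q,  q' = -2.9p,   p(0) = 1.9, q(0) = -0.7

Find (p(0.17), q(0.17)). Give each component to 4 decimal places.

1.7810, -1.6367

Euler on (p,q): p_{n+1} = p_n + h·p', q_{n+1} = q_n + h·q'.
0.000000: (1.900000, -0.700000); f=(-0.700000, -5.510000) → (1.781000, -1.636700)
(p(0.17), q(0.17)) ≈ (1.7810, -1.6367)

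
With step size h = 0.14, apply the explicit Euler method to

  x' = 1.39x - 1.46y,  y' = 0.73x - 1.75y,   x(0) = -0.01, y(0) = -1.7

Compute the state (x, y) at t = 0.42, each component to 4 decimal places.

0.9837, -0.6385

Euler on (x,y): x_{n+1} = x_n + h·x', y_{n+1} = y_n + h·y'.
0.000000: (-0.010000, -1.700000); f=(2.468100, 2.967700) → (0.335534, -1.284522)
0.140000: (0.335534, -1.284522); f=(2.341794, 2.492853) → (0.663385, -0.935523)
0.280000: (0.663385, -0.935523); f=(2.287968, 2.121436) → (0.983701, -0.638522)
(x(0.42), y(0.42)) ≈ (0.9837, -0.6385)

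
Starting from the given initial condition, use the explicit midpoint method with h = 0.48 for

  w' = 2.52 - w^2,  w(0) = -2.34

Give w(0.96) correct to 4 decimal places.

-79.3637

Midpoint: k1 = f(s_n, w_n); k2 = f(s_n + h/2, w_n + (h/2)·k1); w_{n+1} = w_n + h·k2.
s=0.000000, w=-2.340000:
  k1 = f(0.000000, -2.340000) = -2.955600
  k2 = f(0.240000, -3.049344) = -6.778499
  w ← -2.340000 + 0.48·(-6.778499) = -5.593679
s=0.480000, w=-5.593679:
  k1 = f(0.480000, -5.593679) = -28.769250
  k2 = f(0.720000, -12.498299) = -153.687487
  w ← -5.593679 + 0.48·(-153.687487) = -79.363673
w(0.96) ≈ -79.3637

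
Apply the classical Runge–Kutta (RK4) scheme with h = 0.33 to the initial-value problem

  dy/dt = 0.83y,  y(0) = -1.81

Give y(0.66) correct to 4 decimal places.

RK4: k1 = f(t_n, y_n); k2 = f(t_n + h/2, y_n + (h/2)·k1); k3 = f(t_n + h/2, y_n + (h/2)·k2); k4 = f(t_n + h, y_n + h·k3); y_{n+1} = y_n + (h/6)·(k1 + 2k2 + 2k3 + k4).
t=0.000000, y=-1.810000:
  k1 = f(0.000000, -1.810000) = -1.502300
  k2 = f(0.165000, -2.057879) = -1.708040
  k3 = f(0.165000, -2.091827) = -1.736216
  k4 = f(0.330000, -2.382951) = -1.977850
  y ← -1.810000 + (0.33/6)·(k1 + 2k2 + 2k3 + k4) = -2.380276
t=0.330000, y=-2.380276:
  k1 = f(0.330000, -2.380276) = -1.975629
  k2 = f(0.495000, -2.706255) = -2.246192
  k3 = f(0.495000, -2.750898) = -2.283245
  k4 = f(0.660000, -3.133747) = -2.601010
  y ← -2.380276 + (0.33/6)·(k1 + 2k2 + 2k3 + k4) = -3.130230
y(0.66) ≈ -3.1302

-3.1302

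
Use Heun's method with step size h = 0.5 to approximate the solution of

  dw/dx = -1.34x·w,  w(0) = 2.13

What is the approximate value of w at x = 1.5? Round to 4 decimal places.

Heun: k1 = f(x_n, w_n); k2 = f(x_n + h, w_n + h·k1); w_{n+1} = w_n + (h/2)·(k1 + k2).
x=0.000000, w=2.130000:
  k1 = f(0.000000, 2.130000) = 0.000000
  k2 = f(0.500000, 2.130000) = -1.427100
  w ← 2.130000 + (0.5/2)·(0.000000 + (-1.427100)) = 1.773225
x=0.500000, w=1.773225:
  k1 = f(0.500000, 1.773225) = -1.188061
  k2 = f(1.000000, 1.179195) = -1.580121
  w ← 1.773225 + (0.5/2)·(-1.188061 + (-1.580121)) = 1.081180
x=1.000000, w=1.081180:
  k1 = f(1.000000, 1.081180) = -1.448781
  k2 = f(1.500000, 0.356789) = -0.717146
  w ← 1.081180 + (0.5/2)·(-1.448781 + (-0.717146)) = 0.539698
w(1.5) ≈ 0.5397

0.5397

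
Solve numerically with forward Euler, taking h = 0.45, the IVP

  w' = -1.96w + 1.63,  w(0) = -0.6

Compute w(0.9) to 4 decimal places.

0.8117

Euler: w_{n+1} = w_n + h·f(x_n, w_n).
x=0.000000, w=-0.600000: f=2.806000 → w ← -0.600000 + 0.45·2.806000 = 0.662700
x=0.450000, w=0.662700: f=0.331108 → w ← 0.662700 + 0.45·0.331108 = 0.811699
w(0.9) ≈ 0.8117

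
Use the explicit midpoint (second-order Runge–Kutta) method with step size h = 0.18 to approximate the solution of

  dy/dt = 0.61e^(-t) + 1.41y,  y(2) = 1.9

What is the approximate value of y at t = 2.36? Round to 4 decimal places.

Midpoint: k1 = f(t_n, y_n); k2 = f(t_n + h/2, y_n + (h/2)·k1); y_{n+1} = y_n + h·k2.
t=2.000000, y=1.900000:
  k1 = f(2.000000, 1.900000) = 2.761555
  k2 = f(2.090000, 2.148540) = 3.104890
  y ← 1.900000 + 0.18·3.104890 = 2.458880
t=2.180000, y=2.458880:
  k1 = f(2.180000, 2.458880) = 3.535977
  k2 = f(2.270000, 2.777118) = 3.978757
  y ← 2.458880 + 0.18·3.978757 = 3.175057
y(2.36) ≈ 3.1751

3.1751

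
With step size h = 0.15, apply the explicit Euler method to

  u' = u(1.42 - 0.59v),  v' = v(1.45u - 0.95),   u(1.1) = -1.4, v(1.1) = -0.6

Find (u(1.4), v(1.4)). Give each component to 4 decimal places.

Euler on (u,v): u_{n+1} = u_n + h·u', v_{n+1} = v_n + h·v'.
1.100000: (-1.400000, -0.600000); f=(-2.483600, 1.788000) → (-1.772540, -0.331800)
1.250000: (-1.772540, -0.331800); f=(-2.864003, 1.167997) → (-2.202140, -0.156600)
(u(1.4), v(1.4)) ≈ (-2.2021, -0.1566)

-2.2021, -0.1566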